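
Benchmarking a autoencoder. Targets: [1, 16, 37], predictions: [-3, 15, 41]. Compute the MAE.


Absolute errors: |1+ 3|=4, |16-15|=1, |37-41|=4
Sum = 9
MAE = 9/3 = 3

3


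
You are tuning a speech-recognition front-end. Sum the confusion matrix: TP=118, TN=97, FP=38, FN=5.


Total = TP + TN + FP + FN
= 118 + 97 + 38 + 5
= 258
(Predicted positive: 156, predicted negative: 102)

258


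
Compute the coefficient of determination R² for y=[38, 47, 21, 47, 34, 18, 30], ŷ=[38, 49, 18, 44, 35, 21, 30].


ȳ = 33.5714
SS_res = Σ(y-ŷ)² = 32
SS_tot = Σ(y-ȳ)² = 793.71
R² = 1 - SS_res/SS_tot = 1 - 0.0403 = 0.9597

0.9597


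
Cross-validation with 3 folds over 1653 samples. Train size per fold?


Fold size = 1653/3 = 551
Training per fold = 1653 - 551 = 1102

1102


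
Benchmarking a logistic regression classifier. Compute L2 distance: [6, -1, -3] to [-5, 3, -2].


d = √((6+ 5)² + (-1-3)² + (-3+ 2)²)
  = √(121 + 16 + 1)
  = √138 = 11.7473

11.7473


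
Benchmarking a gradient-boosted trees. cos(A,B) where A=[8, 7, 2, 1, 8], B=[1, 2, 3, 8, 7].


A·B = 8·1 + 7·2 + 2·3 + 1·8 + 8·7 = 92
‖A‖ = √182 = 13.4907, ‖B‖ = √127 = 11.2694
cos = 92/(√182·√127) = 92/√23114 = 0.6051

0.6051


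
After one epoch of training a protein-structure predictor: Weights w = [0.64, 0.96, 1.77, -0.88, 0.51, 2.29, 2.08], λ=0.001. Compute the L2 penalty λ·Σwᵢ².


‖w‖₂² = (0.64)² + (0.96)² + (1.77)² + (-0.88)² + (0.51)² + (2.29)² + (2.08)²
     = 0.4096 + 0.9216 + 3.1329 + 0.7744 + 0.2601 + 5.2441 + 4.3264
     = 15.0691
λ·‖w‖₂² = 0.001·15.0691 = 0.015069

0.015069


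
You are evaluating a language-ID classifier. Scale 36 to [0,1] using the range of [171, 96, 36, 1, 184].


min=1, max=184
(36-1)/(184-1) = 35/183 = 0.1913

0.1913


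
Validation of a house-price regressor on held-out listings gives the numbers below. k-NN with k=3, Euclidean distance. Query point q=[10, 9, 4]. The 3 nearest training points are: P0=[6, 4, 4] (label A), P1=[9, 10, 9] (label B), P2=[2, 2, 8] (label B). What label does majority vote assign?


d(q,P0) = 6.4031  (label A)
d(q,P1) = 5.1962  (label B)
d(q,P2) = 11.3578  (label B)
Votes: A=1, B=2
Majority → B

B


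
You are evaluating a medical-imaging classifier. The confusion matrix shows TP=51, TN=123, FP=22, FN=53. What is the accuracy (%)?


Accuracy = (TP+TN)/(TP+TN+FP+FN)
= (51+123)/(249)
= 174/249 = 69.88%

69.88%


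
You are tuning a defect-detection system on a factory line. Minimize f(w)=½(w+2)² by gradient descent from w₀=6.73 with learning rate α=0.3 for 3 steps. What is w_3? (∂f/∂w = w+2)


step 1: grad = 6.73+2 = 8.73; w = 6.73 - 0.3·(8.73) = 4.111
step 2: grad = 4.111+2 = 6.111; w = 4.111 - 0.3·(6.111) = 2.2777
step 3: grad = 2.2777+2 = 4.2777; w = 2.2777 - 0.3·(4.2777) = 0.99439

0.99439


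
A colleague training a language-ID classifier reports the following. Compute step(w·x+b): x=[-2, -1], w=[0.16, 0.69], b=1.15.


z = (-2)·(0.16) + (-1)·(0.69) + 1.15
  = 0.14
step(z) = 1 (z≥0)

1


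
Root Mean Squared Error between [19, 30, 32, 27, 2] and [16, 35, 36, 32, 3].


MSE = 76/5 = 15.2
RMSE = √(76/5) = 3.8987

3.8987


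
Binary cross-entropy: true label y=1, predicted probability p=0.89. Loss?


BCE = -[y·ln(p) + (1-y)·ln(1-p)]
= -1·ln(0.89) - 0
= -ln(0.89) = 0.1165

0.1165


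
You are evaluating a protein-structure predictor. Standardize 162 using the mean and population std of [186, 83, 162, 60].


μ = 122.75, σ = 52.5803
z = (162 - 122.75)/52.5803 = 0.7465

0.7465


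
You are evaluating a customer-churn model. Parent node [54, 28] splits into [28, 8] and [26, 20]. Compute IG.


Parent = [54, 28], H_parent = 0.9262
H_left = 0.7642 (n=36), H_right = 0.9877 (n=46)
H_children = (36/82)·0.7642 + (46/82)·0.9877 = 0.8896
IG = 0.9262 - 0.8896 = 0.0366

0.0366


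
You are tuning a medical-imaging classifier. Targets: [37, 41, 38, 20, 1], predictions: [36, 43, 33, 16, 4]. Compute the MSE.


Squared errors: (37-36)²=1, (41-43)²=4, (38-33)²=25, (20-16)²=16, (1-4)²=9
Sum = 55
MSE = 55/5 = 11

11


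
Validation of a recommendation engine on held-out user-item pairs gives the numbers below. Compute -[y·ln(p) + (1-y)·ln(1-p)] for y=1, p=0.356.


BCE = -[y·ln(p) + (1-y)·ln(1-p)]
= -1·ln(0.356) - 0
= -ln(0.356) = 1.0328

1.0328


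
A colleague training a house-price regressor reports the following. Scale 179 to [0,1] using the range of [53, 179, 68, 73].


min=53, max=179
(179-53)/(179-53) = 126/126 = 1.0

1.0


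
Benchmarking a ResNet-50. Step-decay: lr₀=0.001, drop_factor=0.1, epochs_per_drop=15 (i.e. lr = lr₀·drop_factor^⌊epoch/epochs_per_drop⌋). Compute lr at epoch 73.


n_drops = ⌊73/15⌋ = 4
lr = 0.001·0.1^4 = 0.001·0.0001 = 0.0000001

0.0000001


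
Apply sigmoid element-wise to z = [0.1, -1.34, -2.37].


σ(0.1) = 1/(1+e^-0.1) = 0.525
σ(-1.34) = 1/(1+e^1.34) = 0.2075
σ(-2.37) = 1/(1+e^2.37) = 0.0855
result = [0.525, 0.2075, 0.0855]

[0.525, 0.2075, 0.0855]


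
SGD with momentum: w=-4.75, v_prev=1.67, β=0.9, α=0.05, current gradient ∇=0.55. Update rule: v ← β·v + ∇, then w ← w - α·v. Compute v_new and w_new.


v_new = 0.9·1.67 + 0.55 = 1.503 + 0.55 = 2.053
w_new = -4.75 - 0.05·2.053 = -4.75 - 0.10265 = -4.85265

v_new=2.053, w_new=-4.85265


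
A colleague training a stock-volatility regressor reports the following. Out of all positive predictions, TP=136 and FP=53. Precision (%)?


Precision = TP/(TP+FP)
= 136/(136+53)
= 136/189 = 71.96%

71.96%


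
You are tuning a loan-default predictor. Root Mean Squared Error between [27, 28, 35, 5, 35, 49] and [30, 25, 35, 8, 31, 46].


MSE = 52/6 = 8.6667
RMSE = √(52/6) = 2.9439

2.9439


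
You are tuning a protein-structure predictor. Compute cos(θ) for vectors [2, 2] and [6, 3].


A·B = 2·6 + 2·3 = 18
‖A‖ = √8 = 2.8284, ‖B‖ = √45 = 6.7082
cos = 18/(√8·√45) = 18/√360 = 0.9487

0.9487


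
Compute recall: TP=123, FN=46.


Recall = TP/(TP+FN)
= 123/(123+46)
= 123/169 = 72.78%

72.78%


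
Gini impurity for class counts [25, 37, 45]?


Probabilities: [25/107, 37/107, 45/107] ≈ [0.2336, 0.3458, 0.4206]
Σpᵢ² = (625 + 1369 + 2025)/107² = 4019/11449
Gini = 1 - Σpᵢ² = 1 - 4019/11449 = 0.649

0.649


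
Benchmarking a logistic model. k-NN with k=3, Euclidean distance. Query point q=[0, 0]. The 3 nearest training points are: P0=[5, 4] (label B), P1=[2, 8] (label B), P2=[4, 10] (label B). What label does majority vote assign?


d(q,P0) = 6.4031  (label B)
d(q,P1) = 8.2462  (label B)
d(q,P2) = 10.7703  (label B)
Votes: A=0, B=3
Majority → B

B


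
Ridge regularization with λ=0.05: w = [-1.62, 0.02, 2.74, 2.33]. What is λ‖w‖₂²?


‖w‖₂² = (-1.62)² + (0.02)² + (2.74)² + (2.33)²
     = 2.6244 + 0.0004 + 7.5076 + 5.4289
     = 15.5613
λ·‖w‖₂² = 0.05·15.5613 = 0.778065

0.778065


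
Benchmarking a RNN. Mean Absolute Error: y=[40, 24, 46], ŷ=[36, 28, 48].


Absolute errors: |40-36|=4, |24-28|=4, |46-48|=2
Sum = 10
MAE = 10/3 = 10/3

10/3


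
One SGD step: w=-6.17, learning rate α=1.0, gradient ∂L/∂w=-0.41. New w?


w_new = w - α·∇
= -6.17 - 1.0·-0.41
= -6.17 + 0.41
= -5.76

-5.76


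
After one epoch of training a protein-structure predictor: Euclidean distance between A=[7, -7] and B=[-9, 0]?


d = √((7+ 9)² + (-7-0)²)
  = √(256 + 49)
  = √305 = 17.4642

17.4642


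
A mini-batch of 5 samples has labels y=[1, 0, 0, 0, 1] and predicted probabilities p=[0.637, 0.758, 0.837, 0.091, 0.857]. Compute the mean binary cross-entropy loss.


L[0] = -ln(0.637) = 0.451
L[1] = -ln(1-0.758) = -ln(0.242) = 1.4188
L[2] = -ln(1-0.837) = -ln(0.163) = 1.814
L[3] = -ln(1-0.091) = -ln(0.909) = 0.0954
L[4] = -ln(0.857) = 0.1543
mean = (0.451 + 1.4188 + 1.814 + 0.0954 + 0.1543)/5 = 0.7867

0.7867


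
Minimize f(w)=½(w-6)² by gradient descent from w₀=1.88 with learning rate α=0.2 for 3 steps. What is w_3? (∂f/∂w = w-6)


step 1: grad = 1.88-6 = -4.12; w = 1.88 - 0.2·(-4.12) = 2.704
step 2: grad = 2.704-6 = -3.296; w = 2.704 - 0.2·(-3.296) = 3.3632
step 3: grad = 3.3632-6 = -2.6368; w = 3.3632 - 0.2·(-2.6368) = 3.89056

3.89056


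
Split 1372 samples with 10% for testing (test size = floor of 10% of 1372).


Test = ⌊1372·10/100⌋ = 137
Train = 1372 - 137 = 1235

Train: 1235, Test: 137


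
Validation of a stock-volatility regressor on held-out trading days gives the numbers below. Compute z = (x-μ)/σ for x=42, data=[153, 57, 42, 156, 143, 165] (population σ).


μ = 119.3333, σ = 49.9822
z = (42 - 119.3333)/49.9822 = -1.5472

-1.5472


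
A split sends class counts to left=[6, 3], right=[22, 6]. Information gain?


Parent = [28, 9], H_parent = 0.8004
H_left = 0.9183 (n=9), H_right = 0.7496 (n=28)
H_children = (9/37)·0.9183 + (28/37)·0.7496 = 0.7906
IG = 0.8004 - 0.7906 = 0.0098

0.0098


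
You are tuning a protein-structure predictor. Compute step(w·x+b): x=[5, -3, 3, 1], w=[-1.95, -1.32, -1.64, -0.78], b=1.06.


z = (5)·(-1.95) + (-3)·(-1.32) + (3)·(-1.64) + (1)·(-0.78) + 1.06
  = -10.43
step(z) = 0 (z<0)

0


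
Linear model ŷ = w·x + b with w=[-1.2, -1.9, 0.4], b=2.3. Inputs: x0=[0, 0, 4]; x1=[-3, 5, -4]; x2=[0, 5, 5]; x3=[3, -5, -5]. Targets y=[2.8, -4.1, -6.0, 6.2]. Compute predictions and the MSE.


ŷ0 = (-1.2)·(0) + (-1.9)·(0) + (0.4)·(4) + 2.3 = 3.9
ŷ1 = (-1.2)·(-3) + (-1.9)·(5) + (0.4)·(-4) + 2.3 = -5.2
ŷ2 = (-1.2)·(0) + (-1.9)·(5) + (0.4)·(5) + 2.3 = -5.2
ŷ3 = (-1.2)·(3) + (-1.9)·(-5) + (0.4)·(-5) + 2.3 = 6.2
errors² = [1.21, 1.21, 0.64, 0.0]
MSE = 3.0600/4 = 0.765

0.765


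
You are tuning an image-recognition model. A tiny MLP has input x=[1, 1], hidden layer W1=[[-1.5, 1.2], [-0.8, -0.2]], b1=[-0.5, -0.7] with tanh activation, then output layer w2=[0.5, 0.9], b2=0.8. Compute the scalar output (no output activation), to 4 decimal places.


z1[0] = (-1.5)·(1) + (1.2)·(1) - 0.5 = -0.8
z1[1] = (-0.8)·(1) + (-0.2)·(1) - 0.7 = -1.7
h = tanh(z1) = [-0.664, -0.9354]
output = (0.5)·(-0.664) + (0.9)·(-0.9354) + 0.8 = -0.3739

-0.3739


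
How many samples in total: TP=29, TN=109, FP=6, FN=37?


Total = TP + TN + FP + FN
= 29 + 109 + 6 + 37
= 181
(Predicted positive: 35, predicted negative: 146)

181


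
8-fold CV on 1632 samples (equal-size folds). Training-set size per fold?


Fold size = 1632/8 = 204
Training per fold = 1632 - 204 = 1428

1428


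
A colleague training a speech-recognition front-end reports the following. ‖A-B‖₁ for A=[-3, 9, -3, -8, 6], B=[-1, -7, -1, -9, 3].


d = |-3+ 1| + |9+ 7| + |-3+ 1| + |-8+ 9| + |6-3|
  = 2 + 16 + 2 + 1 + 3
  = 24

24


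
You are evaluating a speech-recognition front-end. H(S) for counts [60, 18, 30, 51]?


Probabilities: [60/159, 18/159, 30/159, 51/159] ≈ [0.3774, 0.1132, 0.1887, 0.3208]
H = -((60/159)·log₂(60/159) + (18/159)·log₂(18/159) + (30/159)·log₂(30/159) + (51/159)·log₂(51/159))
  = 1.8665 bits

1.8665 bits


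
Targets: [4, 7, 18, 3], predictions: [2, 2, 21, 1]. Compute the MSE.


Squared errors: (4-2)²=4, (7-2)²=25, (18-21)²=9, (3-1)²=4
Sum = 42
MSE = 42/4 = 21/2

21/2


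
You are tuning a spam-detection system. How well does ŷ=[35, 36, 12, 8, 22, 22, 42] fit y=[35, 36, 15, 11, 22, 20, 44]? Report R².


ȳ = 26.1429
SS_res = Σ(y-ŷ)² = 26
SS_tot = Σ(y-ȳ)² = 902.86
R² = 1 - SS_res/SS_tot = 1 - 0.0288 = 0.9712

0.9712


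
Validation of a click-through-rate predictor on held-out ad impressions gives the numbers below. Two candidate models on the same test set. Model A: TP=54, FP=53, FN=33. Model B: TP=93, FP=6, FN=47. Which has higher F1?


Model A: P=54/107=0.5047, R=54/87=0.6207, F1=2PR/(P+R)=2TP/(2TP+FP+FN)=108/194=0.5567
Model B: P=93/99=0.9394, R=93/140=0.6643, F1=2PR/(P+R)=2TP/(2TP+FP+FN)=186/239=0.7782
0.5567 < 0.7782 → Model B

Model B


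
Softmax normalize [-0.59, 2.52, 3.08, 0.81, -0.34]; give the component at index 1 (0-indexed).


Exponentials: e^-0.59=0.5543, e^2.52=12.4286, e^3.08=21.7584, e^0.81=2.2479, e^-0.34=0.7118
Sum = 37.701
Softmax = [0.0147, 0.3297, 0.5771, 0.0596, 0.0189]
p[1] = 12.4286/37.701 = 0.3297

0.3297


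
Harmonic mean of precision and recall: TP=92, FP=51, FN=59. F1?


Precision = 92/143 = 0.6434
Recall = 92/151 = 0.6093
F1 = 2·P·R/(P+R) = 2·TP/(2·TP+FP+FN) = 184/(184+51+59) = 184/294 = 0.6259

0.6259


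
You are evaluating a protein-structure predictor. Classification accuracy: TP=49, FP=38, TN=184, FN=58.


Accuracy = (TP+TN)/(TP+TN+FP+FN)
= (49+184)/(329)
= 233/329 = 70.82%

70.82%


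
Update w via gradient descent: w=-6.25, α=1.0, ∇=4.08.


w_new = w - α·∇
= -6.25 - 1.0·4.08
= -6.25 - 4.08
= -10.33

-10.33


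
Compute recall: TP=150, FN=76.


Recall = TP/(TP+FN)
= 150/(150+76)
= 150/226 = 66.37%

66.37%


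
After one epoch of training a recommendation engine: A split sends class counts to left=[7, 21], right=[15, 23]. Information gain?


Parent = [22, 44], H_parent = 0.9183
H_left = 0.8113 (n=28), H_right = 0.9678 (n=38)
H_children = (28/66)·0.8113 + (38/66)·0.9678 = 0.9014
IG = 0.9183 - 0.9014 = 0.0169

0.0169


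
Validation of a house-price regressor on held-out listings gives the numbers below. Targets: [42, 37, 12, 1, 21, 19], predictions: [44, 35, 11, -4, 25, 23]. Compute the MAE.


Absolute errors: |42-44|=2, |37-35|=2, |12-11|=1, |1+ 4|=5, |21-25|=4, |19-23|=4
Sum = 18
MAE = 18/6 = 3

3


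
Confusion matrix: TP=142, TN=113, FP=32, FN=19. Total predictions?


Total = TP + TN + FP + FN
= 142 + 113 + 32 + 19
= 306
(Predicted positive: 174, predicted negative: 132)

306


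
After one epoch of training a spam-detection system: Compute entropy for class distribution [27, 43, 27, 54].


Probabilities: [27/151, 43/151, 27/151, 54/151] ≈ [0.1788, 0.2848, 0.1788, 0.3576]
H = -((27/151)·log₂(27/151) + (43/151)·log₂(43/151) + (27/151)·log₂(27/151) + (54/151)·log₂(54/151))
  = 1.9347 bits

1.9347 bits


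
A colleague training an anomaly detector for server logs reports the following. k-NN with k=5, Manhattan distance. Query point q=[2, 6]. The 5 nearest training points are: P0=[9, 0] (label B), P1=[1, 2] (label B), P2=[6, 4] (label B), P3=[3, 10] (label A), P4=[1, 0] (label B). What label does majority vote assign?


d(q,P0) = 13  (label B)
d(q,P1) = 5  (label B)
d(q,P2) = 6  (label B)
d(q,P3) = 5  (label A)
d(q,P4) = 7  (label B)
Votes: A=1, B=4
Majority → B

B


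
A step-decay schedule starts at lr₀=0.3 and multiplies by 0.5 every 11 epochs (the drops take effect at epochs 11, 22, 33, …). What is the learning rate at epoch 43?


n_drops = ⌊43/11⌋ = 3
lr = 0.3·0.5^3 = 0.3·0.125 = 0.0375

0.0375


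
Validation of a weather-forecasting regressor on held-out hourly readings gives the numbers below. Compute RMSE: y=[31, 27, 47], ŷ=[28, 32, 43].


MSE = 50/3 = 16.6667
RMSE = √(50/3) = 4.0825

4.0825


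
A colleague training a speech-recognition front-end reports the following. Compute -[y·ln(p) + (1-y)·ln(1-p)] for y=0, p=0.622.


BCE = -[y·ln(p) + (1-y)·ln(1-p)]
= -0 - 1·ln(1-0.622)
= -ln(0.378) = 0.9729

0.9729


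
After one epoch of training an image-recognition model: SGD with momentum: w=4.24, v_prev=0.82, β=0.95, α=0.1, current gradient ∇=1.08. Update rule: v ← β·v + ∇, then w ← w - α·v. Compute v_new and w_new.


v_new = 0.95·0.82 + 1.08 = 0.779 + 1.08 = 1.859
w_new = 4.24 - 0.1·1.859 = 4.24 - 0.1859 = 4.0541

v_new=1.859, w_new=4.0541


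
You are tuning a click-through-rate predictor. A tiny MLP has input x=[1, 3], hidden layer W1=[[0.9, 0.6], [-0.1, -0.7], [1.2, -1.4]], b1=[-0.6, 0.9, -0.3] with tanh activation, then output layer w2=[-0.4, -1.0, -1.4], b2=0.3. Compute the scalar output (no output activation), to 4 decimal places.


z1[0] = (0.9)·(1) + (0.6)·(3) - 0.6 = 2.1
z1[1] = (-0.1)·(1) + (-0.7)·(3) + 0.9 = -1.3
z1[2] = (1.2)·(1) + (-1.4)·(3) - 0.3 = -3.3
h = tanh(z1) = [0.9705, -0.8617, -0.9973]
output = (-0.4)·(0.9705) + (-1.0)·(-0.8617) + (-1.4)·(-0.9973) + 0.3 = 2.1697

2.1697


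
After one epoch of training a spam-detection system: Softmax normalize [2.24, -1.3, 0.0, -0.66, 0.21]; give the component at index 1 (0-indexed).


Exponentials: e^2.24=9.3933, e^-1.3=0.2725, e^0.0=1, e^-0.66=0.5169, e^0.21=1.2337
Sum = 12.4164
Softmax = [0.7565, 0.0219, 0.0805, 0.0416, 0.0994]
p[1] = 0.2725/12.4164 = 0.0219

0.0219


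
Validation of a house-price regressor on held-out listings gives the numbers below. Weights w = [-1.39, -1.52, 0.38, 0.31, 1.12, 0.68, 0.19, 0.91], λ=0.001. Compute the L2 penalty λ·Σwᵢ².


‖w‖₂² = (-1.39)² + (-1.52)² + (0.38)² + (0.31)² + (1.12)² + (0.68)² + (0.19)² + (0.91)²
     = 1.9321 + 2.3104 + 0.1444 + 0.0961 + 1.2544 + 0.4624 + 0.0361 + 0.8281
     = 7.064
λ·‖w‖₂² = 0.001·7.064 = 0.007064

0.007064


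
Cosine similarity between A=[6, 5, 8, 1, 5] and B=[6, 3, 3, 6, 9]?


A·B = 6·6 + 5·3 + 8·3 + 1·6 + 5·9 = 126
‖A‖ = √151 = 12.2882, ‖B‖ = √171 = 13.0767
cos = 126/(√151·√171) = 126/√25821 = 0.7841

0.7841


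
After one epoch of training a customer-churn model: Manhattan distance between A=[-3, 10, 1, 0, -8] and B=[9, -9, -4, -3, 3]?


d = |-3-9| + |10+ 9| + |1+ 4| + |0+ 3| + |-8-3|
  = 12 + 19 + 5 + 3 + 11
  = 50

50


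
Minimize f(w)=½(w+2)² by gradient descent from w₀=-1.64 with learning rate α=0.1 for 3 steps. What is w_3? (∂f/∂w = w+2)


step 1: grad = -1.64+2 = 0.36; w = -1.64 - 0.1·(0.36) = -1.676
step 2: grad = -1.676+2 = 0.324; w = -1.676 - 0.1·(0.324) = -1.7084
step 3: grad = -1.7084+2 = 0.2916; w = -1.7084 - 0.1·(0.2916) = -1.73756

-1.73756


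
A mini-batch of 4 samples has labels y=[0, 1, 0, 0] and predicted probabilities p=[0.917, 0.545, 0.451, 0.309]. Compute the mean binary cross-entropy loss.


L[0] = -ln(1-0.917) = -ln(0.083) = 2.4889
L[1] = -ln(0.545) = 0.607
L[2] = -ln(1-0.451) = -ln(0.549) = 0.5997
L[3] = -ln(1-0.309) = -ln(0.691) = 0.3696
mean = (2.4889 + 0.607 + 0.5997 + 0.3696)/4 = 1.0163

1.0163


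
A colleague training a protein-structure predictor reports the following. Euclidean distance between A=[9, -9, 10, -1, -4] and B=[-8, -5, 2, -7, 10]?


d = √((9+ 8)² + (-9+ 5)² + (10-2)² + (-1+ 7)² + (-4-10)²)
  = √(289 + 16 + 64 + 36 + 196)
  = √601 = 24.5153

24.5153


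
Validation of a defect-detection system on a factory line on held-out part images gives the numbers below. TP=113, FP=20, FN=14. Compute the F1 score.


Precision = 113/133 = 0.8496
Recall = 113/127 = 0.8898
F1 = 2·P·R/(P+R) = 2·TP/(2·TP+FP+FN) = 226/(226+20+14) = 226/260 = 0.8692

0.8692


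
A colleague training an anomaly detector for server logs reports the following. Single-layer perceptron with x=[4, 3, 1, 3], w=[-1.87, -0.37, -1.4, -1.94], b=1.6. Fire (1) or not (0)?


z = (4)·(-1.87) + (3)·(-0.37) + (1)·(-1.4) + (3)·(-1.94) + 1.6
  = -14.21
step(z) = 0 (z<0)

0


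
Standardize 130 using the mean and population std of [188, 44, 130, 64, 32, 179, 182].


μ = 117, σ = 63.9665
z = (130 - 117)/63.9665 = 0.2032

0.2032


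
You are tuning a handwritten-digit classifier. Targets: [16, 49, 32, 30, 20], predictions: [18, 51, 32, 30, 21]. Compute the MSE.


Squared errors: (16-18)²=4, (49-51)²=4, (32-32)²=0, (30-30)²=0, (20-21)²=1
Sum = 9
MSE = 9/5 = 9/5

9/5


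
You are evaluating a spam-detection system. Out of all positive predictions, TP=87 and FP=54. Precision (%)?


Precision = TP/(TP+FP)
= 87/(87+54)
= 87/141 = 61.7%

61.7%


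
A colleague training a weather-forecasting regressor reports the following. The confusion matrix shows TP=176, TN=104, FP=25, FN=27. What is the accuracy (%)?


Accuracy = (TP+TN)/(TP+TN+FP+FN)
= (176+104)/(332)
= 280/332 = 84.34%

84.34%


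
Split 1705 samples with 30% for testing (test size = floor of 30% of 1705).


Test = ⌊1705·30/100⌋ = 511
Train = 1705 - 511 = 1194

Train: 1194, Test: 511


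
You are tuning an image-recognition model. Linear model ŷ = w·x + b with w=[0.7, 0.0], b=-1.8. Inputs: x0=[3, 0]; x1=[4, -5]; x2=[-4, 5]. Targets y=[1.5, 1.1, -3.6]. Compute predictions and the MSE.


ŷ0 = (0.7)·(3) + (0.0)·(0) - 1.8 = 0.3
ŷ1 = (0.7)·(4) + (0.0)·(-5) - 1.8 = 1.0
ŷ2 = (0.7)·(-4) + (0.0)·(5) - 1.8 = -4.6
errors² = [1.44, 0.01, 1.0]
MSE = 2.4500/3 = 0.8167

0.8167


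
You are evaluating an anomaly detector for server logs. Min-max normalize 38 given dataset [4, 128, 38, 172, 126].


min=4, max=172
(38-4)/(172-4) = 34/168 = 0.2024

0.2024


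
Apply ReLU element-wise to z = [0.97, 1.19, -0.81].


ReLU(0.97) = max(0, 0.97) = 0.97
ReLU(1.19) = max(0, 1.19) = 1.19
ReLU(-0.81) = max(0, -0.81) = 0.0
result = [0.97, 1.19, 0.0]

[0.97, 1.19, 0.0]


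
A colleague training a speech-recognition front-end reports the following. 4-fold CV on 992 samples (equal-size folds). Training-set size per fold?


Fold size = 992/4 = 248
Training per fold = 992 - 248 = 744

744


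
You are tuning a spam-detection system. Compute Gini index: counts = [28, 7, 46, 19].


Probabilities: [28/100, 7/100, 46/100, 19/100] ≈ [0.28, 0.07, 0.46, 0.19]
Σpᵢ² = (784 + 49 + 2116 + 361)/100² = 3310/10000
Gini = 1 - Σpᵢ² = 1 - 3310/10000 = 0.669

0.669


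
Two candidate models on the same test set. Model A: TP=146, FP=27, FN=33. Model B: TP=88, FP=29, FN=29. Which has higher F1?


Model A: P=146/173=0.8439, R=146/179=0.8156, F1=2PR/(P+R)=2TP/(2TP+FP+FN)=292/352=0.8295
Model B: P=88/117=0.7521, R=88/117=0.7521, F1=2PR/(P+R)=2TP/(2TP+FP+FN)=176/234=0.7521
0.8295 > 0.7521 → Model A

Model A


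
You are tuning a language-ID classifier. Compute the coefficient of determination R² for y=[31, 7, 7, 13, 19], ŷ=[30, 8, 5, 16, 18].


ȳ = 15.4
SS_res = Σ(y-ŷ)² = 16
SS_tot = Σ(y-ȳ)² = 403.2
R² = 1 - SS_res/SS_tot = 1 - 0.0397 = 0.9603

0.9603


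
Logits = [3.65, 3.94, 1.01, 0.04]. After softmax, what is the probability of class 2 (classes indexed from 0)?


Exponentials: e^3.65=38.4747, e^3.94=51.4186, e^1.01=2.7456, e^0.04=1.0408
Sum = 93.6797
Softmax = [0.4107, 0.5489, 0.0293, 0.0111]
p[2] = 2.7456/93.6797 = 0.0293

0.0293


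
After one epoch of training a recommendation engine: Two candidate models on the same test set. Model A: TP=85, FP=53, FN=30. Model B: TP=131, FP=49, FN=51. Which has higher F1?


Model A: P=85/138=0.6159, R=85/115=0.7391, F1=2PR/(P+R)=2TP/(2TP+FP+FN)=170/253=0.6719
Model B: P=131/180=0.7278, R=131/182=0.7198, F1=2PR/(P+R)=2TP/(2TP+FP+FN)=262/362=0.7238
0.6719 < 0.7238 → Model B

Model B


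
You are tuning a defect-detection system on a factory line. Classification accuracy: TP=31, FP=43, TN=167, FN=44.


Accuracy = (TP+TN)/(TP+TN+FP+FN)
= (31+167)/(285)
= 198/285 = 69.47%

69.47%


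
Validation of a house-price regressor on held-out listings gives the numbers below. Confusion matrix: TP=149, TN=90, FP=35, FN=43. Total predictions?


Total = TP + TN + FP + FN
= 149 + 90 + 35 + 43
= 317
(Predicted positive: 184, predicted negative: 133)

317


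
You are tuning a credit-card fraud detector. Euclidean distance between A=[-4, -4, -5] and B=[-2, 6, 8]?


d = √((-4+ 2)² + (-4-6)² + (-5-8)²)
  = √(4 + 100 + 169)
  = √273 = 16.5227

16.5227


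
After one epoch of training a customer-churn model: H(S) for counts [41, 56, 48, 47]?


Probabilities: [41/192, 56/192, 48/192, 47/192] ≈ [0.2135, 0.2917, 0.25, 0.2448]
H = -((41/192)·log₂(41/192) + (56/192)·log₂(56/192) + (48/192)·log₂(48/192) + (47/192)·log₂(47/192))
  = 1.9911 bits

1.9911 bits


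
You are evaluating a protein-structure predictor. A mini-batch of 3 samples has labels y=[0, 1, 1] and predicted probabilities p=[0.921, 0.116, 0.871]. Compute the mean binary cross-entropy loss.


L[0] = -ln(1-0.921) = -ln(0.079) = 2.5383
L[1] = -ln(0.116) = 2.1542
L[2] = -ln(0.871) = 0.1381
mean = (2.5383 + 2.1542 + 0.1381)/3 = 1.6102

1.6102


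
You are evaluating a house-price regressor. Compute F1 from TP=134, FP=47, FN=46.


Precision = 134/181 = 0.7403
Recall = 134/180 = 0.7444
F1 = 2·P·R/(P+R) = 2·TP/(2·TP+FP+FN) = 268/(268+47+46) = 268/361 = 0.7424

0.7424


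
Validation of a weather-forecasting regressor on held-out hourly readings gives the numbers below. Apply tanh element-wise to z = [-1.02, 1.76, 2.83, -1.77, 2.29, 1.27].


tanh(-1.02) = -0.7699
tanh(1.76) = 0.9425
tanh(2.83) = 0.9931
tanh(-1.77) = -0.9436
tanh(2.29) = 0.9797
tanh(1.27) = 0.8538
result = [-0.7699, 0.9425, 0.9931, -0.9436, 0.9797, 0.8538]

[-0.7699, 0.9425, 0.9931, -0.9436, 0.9797, 0.8538]


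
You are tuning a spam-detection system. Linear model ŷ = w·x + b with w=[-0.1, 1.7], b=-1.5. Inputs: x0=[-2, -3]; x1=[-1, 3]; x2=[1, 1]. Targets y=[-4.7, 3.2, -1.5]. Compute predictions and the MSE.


ŷ0 = (-0.1)·(-2) + (1.7)·(-3) - 1.5 = -6.4
ŷ1 = (-0.1)·(-1) + (1.7)·(3) - 1.5 = 3.7
ŷ2 = (-0.1)·(1) + (1.7)·(1) - 1.5 = 0.1
errors² = [2.89, 0.25, 2.56]
MSE = 5.7000/3 = 1.9

1.9


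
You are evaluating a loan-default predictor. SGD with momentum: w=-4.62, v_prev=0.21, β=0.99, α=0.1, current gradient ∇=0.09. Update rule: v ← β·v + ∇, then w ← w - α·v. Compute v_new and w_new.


v_new = 0.99·0.21 + 0.09 = 0.2079 + 0.09 = 0.2979
w_new = -4.62 - 0.1·0.2979 = -4.62 - 0.02979 = -4.64979

v_new=0.2979, w_new=-4.64979


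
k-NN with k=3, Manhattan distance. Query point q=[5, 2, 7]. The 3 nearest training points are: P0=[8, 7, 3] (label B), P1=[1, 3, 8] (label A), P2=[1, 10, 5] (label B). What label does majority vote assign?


d(q,P0) = 12  (label B)
d(q,P1) = 6  (label A)
d(q,P2) = 14  (label B)
Votes: A=1, B=2
Majority → B

B


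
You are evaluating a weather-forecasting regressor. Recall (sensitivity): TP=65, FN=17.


Recall = TP/(TP+FN)
= 65/(65+17)
= 65/82 = 79.27%

79.27%


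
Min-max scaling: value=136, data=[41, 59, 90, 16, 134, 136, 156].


min=16, max=156
(136-16)/(156-16) = 120/140 = 0.8571

0.8571


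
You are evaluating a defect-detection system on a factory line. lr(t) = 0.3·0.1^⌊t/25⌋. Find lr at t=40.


n_drops = ⌊40/25⌋ = 1
lr = 0.3·0.1^1 = 0.3·0.1 = 0.03

0.03


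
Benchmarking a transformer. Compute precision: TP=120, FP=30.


Precision = TP/(TP+FP)
= 120/(120+30)
= 120/150 = 80.0%

80.0%


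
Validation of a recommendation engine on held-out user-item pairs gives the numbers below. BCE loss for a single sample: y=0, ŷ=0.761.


BCE = -[y·ln(p) + (1-y)·ln(1-p)]
= -0 - 1·ln(1-0.761)
= -ln(0.239) = 1.4313

1.4313


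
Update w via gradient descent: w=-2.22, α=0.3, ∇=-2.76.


w_new = w - α·∇
= -2.22 - 0.3·-2.76
= -2.22 + 0.828
= -1.392

-1.392


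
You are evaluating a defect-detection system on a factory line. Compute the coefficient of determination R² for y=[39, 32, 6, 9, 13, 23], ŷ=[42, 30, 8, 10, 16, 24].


ȳ = 20.3333
SS_res = Σ(y-ŷ)² = 28
SS_tot = Σ(y-ȳ)² = 879.33
R² = 1 - SS_res/SS_tot = 1 - 0.0318 = 0.9682

0.9682


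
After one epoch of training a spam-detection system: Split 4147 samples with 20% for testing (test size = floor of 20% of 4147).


Test = ⌊4147·20/100⌋ = 829
Train = 4147 - 829 = 3318

Train: 3318, Test: 829


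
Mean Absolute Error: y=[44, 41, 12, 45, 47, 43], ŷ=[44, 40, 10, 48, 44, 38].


Absolute errors: |44-44|=0, |41-40|=1, |12-10|=2, |45-48|=3, |47-44|=3, |43-38|=5
Sum = 14
MAE = 14/6 = 7/3

7/3


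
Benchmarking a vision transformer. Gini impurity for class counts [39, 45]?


Probabilities: [39/84, 45/84] ≈ [0.4643, 0.5357]
Σpᵢ² = (1521 + 2025)/84² = 3546/7056
Gini = 1 - Σpᵢ² = 1 - 3546/7056 = 0.4974

0.4974


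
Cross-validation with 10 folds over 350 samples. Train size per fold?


Fold size = 350/10 = 35
Training per fold = 350 - 35 = 315

315


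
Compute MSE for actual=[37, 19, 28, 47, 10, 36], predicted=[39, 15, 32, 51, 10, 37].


Squared errors: (37-39)²=4, (19-15)²=16, (28-32)²=16, (47-51)²=16, (10-10)²=0, (36-37)²=1
Sum = 53
MSE = 53/6 = 53/6

53/6


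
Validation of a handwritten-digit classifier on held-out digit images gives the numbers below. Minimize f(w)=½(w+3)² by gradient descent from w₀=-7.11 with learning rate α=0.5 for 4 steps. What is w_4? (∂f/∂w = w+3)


step 1: grad = -7.11+3 = -4.11; w = -7.11 - 0.5·(-4.11) = -5.055
step 2: grad = -5.055+3 = -2.055; w = -5.055 - 0.5·(-2.055) = -4.0275
step 3: grad = -4.0275+3 = -1.0275; w = -4.0275 - 0.5·(-1.0275) = -3.51375
step 4: grad = -3.51375+3 = -0.51375; w = -3.51375 - 0.5·(-0.51375) = -3.256875

-3.256875


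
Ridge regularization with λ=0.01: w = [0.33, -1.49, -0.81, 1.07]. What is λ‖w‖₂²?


‖w‖₂² = (0.33)² + (-1.49)² + (-0.81)² + (1.07)²
     = 0.1089 + 2.2201 + 0.6561 + 1.1449
     = 4.13
λ·‖w‖₂² = 0.01·4.13 = 0.0413

0.0413


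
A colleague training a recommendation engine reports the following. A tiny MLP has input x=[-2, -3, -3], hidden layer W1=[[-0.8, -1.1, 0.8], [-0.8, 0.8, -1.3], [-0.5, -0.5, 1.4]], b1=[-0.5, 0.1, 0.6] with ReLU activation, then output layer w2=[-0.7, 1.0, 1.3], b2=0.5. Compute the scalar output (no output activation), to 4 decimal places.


z1[0] = (-0.8)·(-2) + (-1.1)·(-3) + (0.8)·(-3) - 0.5 = 2.0
z1[1] = (-0.8)·(-2) + (0.8)·(-3) + (-1.3)·(-3) + 0.1 = 3.2
z1[2] = (-0.5)·(-2) + (-0.5)·(-3) + (1.4)·(-3) + 0.6 = -1.1
h = ReLU(z1) = [2.0, 3.2, 0.0]
output = (-0.7)·(2.0) + (1.0)·(3.2) + (1.3)·(0.0) + 0.5 = 2.3

2.3


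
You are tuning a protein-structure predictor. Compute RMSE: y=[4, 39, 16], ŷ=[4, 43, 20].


MSE = 32/3 = 10.6667
RMSE = √(32/3) = 3.266

3.266


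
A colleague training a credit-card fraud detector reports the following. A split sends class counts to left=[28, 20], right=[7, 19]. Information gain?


Parent = [35, 39], H_parent = 0.9979
H_left = 0.9799 (n=48), H_right = 0.8404 (n=26)
H_children = (48/74)·0.9799 + (26/74)·0.8404 = 0.9309
IG = 0.9979 - 0.9309 = 0.067

0.067


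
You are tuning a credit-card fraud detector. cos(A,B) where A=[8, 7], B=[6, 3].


A·B = 8·6 + 7·3 = 69
‖A‖ = √113 = 10.6301, ‖B‖ = √45 = 6.7082
cos = 69/(√113·√45) = 69/√5085 = 0.9676

0.9676


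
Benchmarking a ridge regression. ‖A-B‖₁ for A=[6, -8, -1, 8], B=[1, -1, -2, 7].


d = |6-1| + |-8+ 1| + |-1+ 2| + |8-7|
  = 5 + 7 + 1 + 1
  = 14

14


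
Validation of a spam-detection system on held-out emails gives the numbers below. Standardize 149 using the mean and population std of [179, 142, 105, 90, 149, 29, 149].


μ = 120.4286, σ = 46.3707
z = (149 - 120.4286)/46.3707 = 0.6162

0.6162


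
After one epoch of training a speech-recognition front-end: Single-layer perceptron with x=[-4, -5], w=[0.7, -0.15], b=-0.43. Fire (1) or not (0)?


z = (-4)·(0.7) + (-5)·(-0.15) - 0.43
  = -2.48
step(z) = 0 (z<0)

0


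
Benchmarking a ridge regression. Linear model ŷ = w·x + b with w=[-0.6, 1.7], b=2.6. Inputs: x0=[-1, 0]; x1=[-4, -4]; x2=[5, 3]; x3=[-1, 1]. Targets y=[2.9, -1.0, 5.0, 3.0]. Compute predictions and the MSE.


ŷ0 = (-0.6)·(-1) + (1.7)·(0) + 2.6 = 3.2
ŷ1 = (-0.6)·(-4) + (1.7)·(-4) + 2.6 = -1.8
ŷ2 = (-0.6)·(5) + (1.7)·(3) + 2.6 = 4.7
ŷ3 = (-0.6)·(-1) + (1.7)·(1) + 2.6 = 4.9
errors² = [0.09, 0.64, 0.09, 3.61]
MSE = 4.4300/4 = 1.1075

1.1075


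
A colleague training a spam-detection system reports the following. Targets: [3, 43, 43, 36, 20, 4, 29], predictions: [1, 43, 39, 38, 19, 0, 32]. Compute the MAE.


Absolute errors: |3-1|=2, |43-43|=0, |43-39|=4, |36-38|=2, |20-19|=1, |4-0|=4, |29-32|=3
Sum = 16
MAE = 16/7 = 16/7

16/7


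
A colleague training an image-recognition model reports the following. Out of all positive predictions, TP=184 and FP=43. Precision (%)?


Precision = TP/(TP+FP)
= 184/(184+43)
= 184/227 = 81.06%

81.06%


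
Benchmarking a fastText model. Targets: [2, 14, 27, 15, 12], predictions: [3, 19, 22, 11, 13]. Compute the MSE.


Squared errors: (2-3)²=1, (14-19)²=25, (27-22)²=25, (15-11)²=16, (12-13)²=1
Sum = 68
MSE = 68/5 = 68/5

68/5


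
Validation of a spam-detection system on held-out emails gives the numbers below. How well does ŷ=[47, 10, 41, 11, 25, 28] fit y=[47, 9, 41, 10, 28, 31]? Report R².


ȳ = 27.6667
SS_res = Σ(y-ŷ)² = 20
SS_tot = Σ(y-ȳ)² = 1223.33
R² = 1 - SS_res/SS_tot = 1 - 0.0163 = 0.9837

0.9837


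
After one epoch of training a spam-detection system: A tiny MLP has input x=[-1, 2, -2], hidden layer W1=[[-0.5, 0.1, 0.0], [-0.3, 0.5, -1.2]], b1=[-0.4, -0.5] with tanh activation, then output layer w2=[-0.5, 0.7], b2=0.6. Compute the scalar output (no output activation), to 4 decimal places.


z1[0] = (-0.5)·(-1) + (0.1)·(2) + (0.0)·(-2) - 0.4 = 0.3
z1[1] = (-0.3)·(-1) + (0.5)·(2) + (-1.2)·(-2) - 0.5 = 3.2
h = tanh(z1) = [0.2913, 0.9967]
output = (-0.5)·(0.2913) + (0.7)·(0.9967) + 0.6 = 1.152

1.152


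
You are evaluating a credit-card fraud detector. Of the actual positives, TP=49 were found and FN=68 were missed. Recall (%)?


Recall = TP/(TP+FN)
= 49/(49+68)
= 49/117 = 41.88%

41.88%


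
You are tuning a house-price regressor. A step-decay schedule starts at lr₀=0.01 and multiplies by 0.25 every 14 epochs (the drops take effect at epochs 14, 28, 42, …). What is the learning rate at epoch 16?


n_drops = ⌊16/14⌋ = 1
lr = 0.01·0.25^1 = 0.01·0.25 = 0.0025

0.0025


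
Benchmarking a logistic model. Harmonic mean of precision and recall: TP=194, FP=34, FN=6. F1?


Precision = 194/228 = 0.8509
Recall = 194/200 = 0.97
F1 = 2·P·R/(P+R) = 2·TP/(2·TP+FP+FN) = 388/(388+34+6) = 388/428 = 0.9065

0.9065


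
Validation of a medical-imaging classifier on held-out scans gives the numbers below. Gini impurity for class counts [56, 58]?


Probabilities: [56/114, 58/114] ≈ [0.4912, 0.5088]
Σpᵢ² = (3136 + 3364)/114² = 6500/12996
Gini = 1 - Σpᵢ² = 1 - 6500/12996 = 0.4998

0.4998


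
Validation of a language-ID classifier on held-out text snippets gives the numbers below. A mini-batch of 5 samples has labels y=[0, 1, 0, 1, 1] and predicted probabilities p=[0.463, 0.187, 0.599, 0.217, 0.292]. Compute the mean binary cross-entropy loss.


L[0] = -ln(1-0.463) = -ln(0.537) = 0.6218
L[1] = -ln(0.187) = 1.6766
L[2] = -ln(1-0.599) = -ln(0.401) = 0.9138
L[3] = -ln(0.217) = 1.5279
L[4] = -ln(0.292) = 1.231
mean = (0.6218 + 1.6766 + 0.9138 + 1.5279 + 1.231)/5 = 1.1942

1.1942


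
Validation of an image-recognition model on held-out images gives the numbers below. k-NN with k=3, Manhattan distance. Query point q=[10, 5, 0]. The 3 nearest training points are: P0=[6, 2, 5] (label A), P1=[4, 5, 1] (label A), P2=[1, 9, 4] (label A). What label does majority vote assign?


d(q,P0) = 12  (label A)
d(q,P1) = 7  (label A)
d(q,P2) = 17  (label A)
Votes: A=3, B=0
Majority → A

A


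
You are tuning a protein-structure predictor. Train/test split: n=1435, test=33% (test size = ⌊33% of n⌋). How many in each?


Test = ⌊1435·33/100⌋ = 473
Train = 1435 - 473 = 962

Train: 962, Test: 473


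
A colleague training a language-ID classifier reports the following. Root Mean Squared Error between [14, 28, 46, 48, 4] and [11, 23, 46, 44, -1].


MSE = 75/5 = 15
RMSE = √(75/5) = 3.873

3.873


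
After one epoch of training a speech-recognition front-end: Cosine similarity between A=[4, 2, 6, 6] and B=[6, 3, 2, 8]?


A·B = 4·6 + 2·3 + 6·2 + 6·8 = 90
‖A‖ = √92 = 9.5917, ‖B‖ = √113 = 10.6301
cos = 90/(√92·√113) = 90/√10396 = 0.8827

0.8827


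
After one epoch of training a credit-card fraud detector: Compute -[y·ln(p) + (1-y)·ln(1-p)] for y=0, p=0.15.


BCE = -[y·ln(p) + (1-y)·ln(1-p)]
= -0 - 1·ln(1-0.15)
= -ln(0.85) = 0.1625

0.1625


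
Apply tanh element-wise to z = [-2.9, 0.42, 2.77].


tanh(-2.9) = -0.994
tanh(0.42) = 0.3969
tanh(2.77) = 0.9922
result = [-0.994, 0.3969, 0.9922]

[-0.994, 0.3969, 0.9922]


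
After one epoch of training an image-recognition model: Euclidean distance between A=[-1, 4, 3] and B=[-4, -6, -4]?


d = √((-1+ 4)² + (4+ 6)² + (3+ 4)²)
  = √(9 + 100 + 49)
  = √158 = 12.5698

12.5698


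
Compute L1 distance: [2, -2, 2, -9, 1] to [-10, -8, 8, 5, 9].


d = |2+ 10| + |-2+ 8| + |2-8| + |-9-5| + |1-9|
  = 12 + 6 + 6 + 14 + 8
  = 46

46


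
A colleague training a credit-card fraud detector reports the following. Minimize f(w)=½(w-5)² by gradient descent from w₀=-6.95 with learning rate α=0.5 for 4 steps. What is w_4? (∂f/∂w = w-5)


step 1: grad = -6.95-5 = -11.95; w = -6.95 - 0.5·(-11.95) = -0.975
step 2: grad = -0.975-5 = -5.975; w = -0.975 - 0.5·(-5.975) = 2.0125
step 3: grad = 2.0125-5 = -2.9875; w = 2.0125 - 0.5·(-2.9875) = 3.50625
step 4: grad = 3.50625-5 = -1.49375; w = 3.50625 - 0.5·(-1.49375) = 4.253125

4.253125


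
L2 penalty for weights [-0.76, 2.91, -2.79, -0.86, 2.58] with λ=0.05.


‖w‖₂² = (-0.76)² + (2.91)² + (-2.79)² + (-0.86)² + (2.58)²
     = 0.5776 + 8.4681 + 7.7841 + 0.7396 + 6.6564
     = 24.2258
λ·‖w‖₂² = 0.05·24.2258 = 1.21129

1.21129


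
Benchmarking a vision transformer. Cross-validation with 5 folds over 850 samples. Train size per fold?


Fold size = 850/5 = 170
Training per fold = 850 - 170 = 680

680


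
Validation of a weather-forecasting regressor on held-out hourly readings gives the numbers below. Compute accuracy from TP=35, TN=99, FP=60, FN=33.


Accuracy = (TP+TN)/(TP+TN+FP+FN)
= (35+99)/(227)
= 134/227 = 59.03%

59.03%


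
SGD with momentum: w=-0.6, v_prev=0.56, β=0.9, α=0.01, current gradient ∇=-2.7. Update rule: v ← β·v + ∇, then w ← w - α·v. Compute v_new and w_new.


v_new = 0.9·0.56 - 2.7 = 0.504 - 2.7 = -2.196
w_new = -0.6 - 0.01·-2.196 = -0.6 + 0.02196 = -0.57804

v_new=-2.196, w_new=-0.57804


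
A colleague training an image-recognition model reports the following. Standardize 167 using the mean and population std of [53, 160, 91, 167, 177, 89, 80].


μ = 116.7143, σ = 46.0953
z = (167 - 116.7143)/46.0953 = 1.0909

1.0909


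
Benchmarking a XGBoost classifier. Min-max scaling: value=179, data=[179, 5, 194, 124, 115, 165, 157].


min=5, max=194
(179-5)/(194-5) = 174/189 = 0.9206

0.9206


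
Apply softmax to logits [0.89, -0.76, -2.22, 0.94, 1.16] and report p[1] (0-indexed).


Exponentials: e^0.89=2.4351, e^-0.76=0.4677, e^-2.22=0.1086, e^0.94=2.56, e^1.16=3.1899
Sum = 8.7613
Softmax = [0.2779, 0.0534, 0.0124, 0.2922, 0.3641]
p[1] = 0.4677/8.7613 = 0.0534

0.0534


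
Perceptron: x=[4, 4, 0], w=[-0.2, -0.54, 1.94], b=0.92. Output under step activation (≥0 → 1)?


z = (4)·(-0.2) + (4)·(-0.54) + (0)·(1.94) + 0.92
  = -2.04
step(z) = 0 (z<0)

0


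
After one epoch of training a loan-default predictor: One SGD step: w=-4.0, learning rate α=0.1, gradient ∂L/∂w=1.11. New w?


w_new = w - α·∇
= -4.0 - 0.1·1.11
= -4.0 - 0.111
= -4.111

-4.111


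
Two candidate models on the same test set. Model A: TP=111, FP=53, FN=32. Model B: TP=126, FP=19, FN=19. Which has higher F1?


Model A: P=111/164=0.6768, R=111/143=0.7762, F1=2PR/(P+R)=2TP/(2TP+FP+FN)=222/307=0.7231
Model B: P=126/145=0.869, R=126/145=0.869, F1=2PR/(P+R)=2TP/(2TP+FP+FN)=252/290=0.869
0.7231 < 0.869 → Model B

Model B


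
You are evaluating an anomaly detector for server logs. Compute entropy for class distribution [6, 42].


Probabilities: [6/48, 42/48] ≈ [0.125, 0.875]
H = -((6/48)·log₂(6/48) + (42/48)·log₂(42/48))
  = 0.5436 bits

0.5436 bits


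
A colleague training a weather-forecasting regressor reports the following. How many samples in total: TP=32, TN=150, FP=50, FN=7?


Total = TP + TN + FP + FN
= 32 + 150 + 50 + 7
= 239
(Predicted positive: 82, predicted negative: 157)

239
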